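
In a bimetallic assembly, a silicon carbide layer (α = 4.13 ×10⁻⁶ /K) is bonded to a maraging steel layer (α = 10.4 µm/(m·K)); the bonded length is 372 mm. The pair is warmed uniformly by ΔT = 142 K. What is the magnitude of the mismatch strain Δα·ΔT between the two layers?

8.90×10⁻⁴

Δα = |4.13 − 10.4|×10⁻⁶/K = 6.27×10⁻⁶/K.
Mismatch strain = Δα·ΔT = 6.27×10⁻⁶ × 142.0 = 8.90×10⁻⁴.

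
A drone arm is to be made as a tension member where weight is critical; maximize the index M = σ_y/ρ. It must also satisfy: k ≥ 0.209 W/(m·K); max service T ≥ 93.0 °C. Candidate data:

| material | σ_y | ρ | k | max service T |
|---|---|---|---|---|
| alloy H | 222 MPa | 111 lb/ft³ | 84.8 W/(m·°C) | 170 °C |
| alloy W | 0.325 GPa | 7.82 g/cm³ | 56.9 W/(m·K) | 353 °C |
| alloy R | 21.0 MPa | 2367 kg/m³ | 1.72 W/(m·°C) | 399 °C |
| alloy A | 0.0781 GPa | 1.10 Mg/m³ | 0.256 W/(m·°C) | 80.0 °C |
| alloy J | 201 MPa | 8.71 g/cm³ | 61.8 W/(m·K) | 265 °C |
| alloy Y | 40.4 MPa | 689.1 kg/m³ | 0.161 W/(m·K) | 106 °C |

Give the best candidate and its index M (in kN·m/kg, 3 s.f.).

alloy H, M = 125 kN·m/kg

Screen on constraints: k ≥ 0.209 W/(m·K); max service T ≥ 93.0 °C. Survivors: alloy H, alloy W, alloy R, alloy J.
In SI units:
  alloy H: σ_y = 222.0 MPa, ρ = 1778 kg/m³
  alloy W: σ_y = 325.0 MPa, ρ = 7820 kg/m³
  alloy R: σ_y = 21.00 MPa, ρ = 2367 kg/m³
  alloy J: σ_y = 201.0 MPa, ρ = 8710 kg/m³
  alloy H: M = 125 kN·m/kg
  alloy W: M = 41.6 kN·m/kg
  alloy J: M = 23.1 kN·m/kg
  alloy R: M = 8.87 kN·m/kg
The maximum is for alloy H.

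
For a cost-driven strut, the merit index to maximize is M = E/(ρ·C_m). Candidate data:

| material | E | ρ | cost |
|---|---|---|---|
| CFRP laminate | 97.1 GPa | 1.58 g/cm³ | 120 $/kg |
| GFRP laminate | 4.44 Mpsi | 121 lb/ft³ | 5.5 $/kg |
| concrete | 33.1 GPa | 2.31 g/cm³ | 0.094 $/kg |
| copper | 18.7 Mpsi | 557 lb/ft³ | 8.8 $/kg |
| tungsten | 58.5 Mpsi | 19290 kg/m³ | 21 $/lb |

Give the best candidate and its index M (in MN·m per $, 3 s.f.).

concrete, M = 152 MN·m per $

Convert each candidate to consistent units, then evaluate M:
  CFRP laminate: E = 97.10 GPa, ρ = 1580 kg/m³, cost = 120.0 $/kg
  GFRP laminate: E = 30.61 GPa, ρ = 1938 kg/m³, cost = 5.500 $/kg
  concrete: E = 33.10 GPa, ρ = 2310 kg/m³, cost = 0.09400 $/kg
  copper: E = 128.9 GPa, ρ = 8922 kg/m³, cost = 8.800 $/kg
  tungsten: E = 403.3 GPa, ρ = 19290 kg/m³, cost = 46.30 $/kg
  concrete: M = 152 MN·m per $
  GFRP laminate: M = 2.87 MN·m per $
  copper: M = 1.64 MN·m per $
  CFRP laminate: M = 0.512 MN·m per $
  tungsten: M = 0.452 MN·m per $
The maximum is for concrete.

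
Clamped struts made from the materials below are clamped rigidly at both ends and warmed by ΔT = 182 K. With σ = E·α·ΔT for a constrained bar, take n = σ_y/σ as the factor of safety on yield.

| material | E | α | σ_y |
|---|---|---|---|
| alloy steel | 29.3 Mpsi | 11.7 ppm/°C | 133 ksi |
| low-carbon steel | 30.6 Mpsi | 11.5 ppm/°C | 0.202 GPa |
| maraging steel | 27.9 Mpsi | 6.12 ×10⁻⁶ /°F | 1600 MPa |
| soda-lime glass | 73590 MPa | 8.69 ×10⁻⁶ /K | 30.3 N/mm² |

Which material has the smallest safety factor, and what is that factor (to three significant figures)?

soda-lime glass, n = 0.260

With everything in SI (GPa, ×10⁻⁶/K, MPa):
  alloy steel: E = 202.0, α = 11.7, σ_y = 917.0 → σ = 430 MPa, n = 2.13
  low-carbon steel: E = 211.0, α = 11.5, σ_y = 202.0 → σ = 442 MPa, n = 0.457
  maraging steel: E = 192.4, α = 11.0, σ_y = 1600 → σ = 386 MPa, n = 4.15
  soda-lime glass: E = 73.59, α = 8.69, σ_y = 30.30 → σ = 116 MPa, n = 0.260
Soda-lime glass has the lowest safety factor, n = 0.260.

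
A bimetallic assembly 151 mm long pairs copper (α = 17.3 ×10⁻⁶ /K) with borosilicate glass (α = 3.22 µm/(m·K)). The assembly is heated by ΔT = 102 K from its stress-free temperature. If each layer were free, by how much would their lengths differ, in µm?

217 µm

Δα = |17.3 − 3.22|×10⁻⁶/K = 14.1×10⁻⁶/K.
ΔL_mismatch = Δα·L·ΔT = 14.1×10⁻⁶ × 151.0 mm × 102.0 K = 217 µm.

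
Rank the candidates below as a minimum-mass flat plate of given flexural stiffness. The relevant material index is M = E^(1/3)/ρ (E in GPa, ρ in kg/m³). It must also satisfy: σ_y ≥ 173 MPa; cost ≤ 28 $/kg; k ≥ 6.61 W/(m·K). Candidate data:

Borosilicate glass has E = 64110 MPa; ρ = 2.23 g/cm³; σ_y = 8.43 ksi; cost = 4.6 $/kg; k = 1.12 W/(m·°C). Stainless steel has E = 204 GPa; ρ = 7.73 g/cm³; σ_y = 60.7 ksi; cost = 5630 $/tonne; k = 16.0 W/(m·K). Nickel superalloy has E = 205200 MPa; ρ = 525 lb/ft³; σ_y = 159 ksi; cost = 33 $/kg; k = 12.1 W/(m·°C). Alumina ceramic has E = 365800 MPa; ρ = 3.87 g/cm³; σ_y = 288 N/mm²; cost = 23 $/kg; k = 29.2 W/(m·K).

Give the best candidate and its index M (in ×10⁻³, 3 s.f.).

alumina ceramic, M = 1.85×10⁻³

Screen on constraints: σ_y ≥ 173 MPa; cost ≤ 28 $/kg; k ≥ 6.61 W/(m·K). Survivors: stainless steel, alumina ceramic.
Normalizing units and computing the index:
  stainless steel: E = 204.0 GPa, ρ = 7730 kg/m³
  alumina ceramic: E = 365.8 GPa, ρ = 3870 kg/m³
  alumina ceramic: M = 1.85×10⁻³
  stainless steel: M = 0.762×10⁻³
Alumina ceramic has the largest M.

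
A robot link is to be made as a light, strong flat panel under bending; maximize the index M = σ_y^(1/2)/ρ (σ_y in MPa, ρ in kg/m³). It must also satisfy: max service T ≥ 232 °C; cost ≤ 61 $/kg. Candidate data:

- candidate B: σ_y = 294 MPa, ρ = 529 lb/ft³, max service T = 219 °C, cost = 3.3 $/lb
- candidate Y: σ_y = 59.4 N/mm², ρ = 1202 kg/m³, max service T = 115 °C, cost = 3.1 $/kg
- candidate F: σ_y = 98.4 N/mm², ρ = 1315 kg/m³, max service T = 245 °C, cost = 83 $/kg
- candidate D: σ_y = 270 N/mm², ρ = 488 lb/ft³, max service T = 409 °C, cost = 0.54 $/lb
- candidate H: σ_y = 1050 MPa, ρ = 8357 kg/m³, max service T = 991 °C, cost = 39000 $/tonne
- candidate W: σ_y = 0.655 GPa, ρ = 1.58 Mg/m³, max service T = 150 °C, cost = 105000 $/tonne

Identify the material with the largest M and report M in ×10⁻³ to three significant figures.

candidate H, M = 3.88×10⁻³

Screen on constraints: max service T ≥ 232 °C; cost ≤ 61 $/kg. Survivors: candidate D, candidate H.
In SI units:
  candidate D: σ_y = 270.0 MPa, ρ = 7817 kg/m³
  candidate H: σ_y = 1050 MPa, ρ = 8357 kg/m³
  candidate H: M = 3.88×10⁻³
  candidate D: M = 2.10×10⁻³
Highest index: candidate H.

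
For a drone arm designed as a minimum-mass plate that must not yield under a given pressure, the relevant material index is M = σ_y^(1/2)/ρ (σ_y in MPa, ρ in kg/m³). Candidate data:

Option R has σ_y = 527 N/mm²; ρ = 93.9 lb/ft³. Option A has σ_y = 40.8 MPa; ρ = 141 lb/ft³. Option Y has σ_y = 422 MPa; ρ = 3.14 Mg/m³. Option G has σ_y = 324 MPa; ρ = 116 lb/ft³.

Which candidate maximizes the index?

Normalizing units and computing the index:
  option R: σ_y = 527.0 MPa, ρ = 1504 kg/m³
  option A: σ_y = 40.80 MPa, ρ = 2259 kg/m³
  option Y: σ_y = 422.0 MPa, ρ = 3140 kg/m³
  option G: σ_y = 324.0 MPa, ρ = 1858 kg/m³
  option R: M = 15.3×10⁻³
  option G: M = 9.69×10⁻³
  option Y: M = 6.54×10⁻³
  option A: M = 2.83×10⁻³
Highest index: option R.

option R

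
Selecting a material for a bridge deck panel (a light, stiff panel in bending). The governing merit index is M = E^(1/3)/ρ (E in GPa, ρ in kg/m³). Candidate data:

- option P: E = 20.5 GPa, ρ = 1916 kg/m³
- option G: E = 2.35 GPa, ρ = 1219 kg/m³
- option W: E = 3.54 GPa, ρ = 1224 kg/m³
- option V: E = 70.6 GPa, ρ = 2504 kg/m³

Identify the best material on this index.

Computing M directly (units already consistent):
  option V: M = 1.65×10⁻³
  option P: M = 1.43×10⁻³
  option W: M = 1.25×10⁻³
  option G: M = 1.09×10⁻³
Option V has the largest M.

option V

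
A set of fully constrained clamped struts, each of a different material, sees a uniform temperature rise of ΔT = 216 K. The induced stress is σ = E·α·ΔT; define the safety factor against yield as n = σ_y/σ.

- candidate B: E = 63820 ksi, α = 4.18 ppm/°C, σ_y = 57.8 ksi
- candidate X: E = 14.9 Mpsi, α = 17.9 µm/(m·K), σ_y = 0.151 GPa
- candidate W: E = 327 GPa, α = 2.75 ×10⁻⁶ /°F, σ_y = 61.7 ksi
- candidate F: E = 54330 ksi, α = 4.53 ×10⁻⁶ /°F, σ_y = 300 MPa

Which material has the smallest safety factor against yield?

Per material, after unit conversion:
  candidate B: E = 440.0, α = 4.18, σ_y = 398.5 → σ = 397 MPa, n = 1.00
  candidate X: E = 102.7, α = 17.9, σ_y = 151.0 → σ = 397 MPa, n = 0.380
  candidate W: E = 327.0, α = 4.95, σ_y = 425.4 → σ = 350 MPa, n = 1.22
  candidate F: E = 374.6, α = 8.15, σ_y = 300.0 → σ = 660 MPa, n = 0.455
Candidate X has the lowest safety factor, n = 0.380.

candidate X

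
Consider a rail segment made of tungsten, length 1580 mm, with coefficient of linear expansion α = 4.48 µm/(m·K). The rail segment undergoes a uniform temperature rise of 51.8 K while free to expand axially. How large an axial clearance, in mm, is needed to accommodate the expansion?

0.367 mm

ΔL = α·L₀·ΔT = 4.48×10⁻⁶ × 1580 mm × 51.80 K = 0.367 mm.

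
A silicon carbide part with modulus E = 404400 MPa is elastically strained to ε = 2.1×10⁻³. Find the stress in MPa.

E = 404400 MPa = 404.4 GPa.
σ = E·ε = 404400 MPa × 2.1×10⁻³ = 849 MPa.

849 MPa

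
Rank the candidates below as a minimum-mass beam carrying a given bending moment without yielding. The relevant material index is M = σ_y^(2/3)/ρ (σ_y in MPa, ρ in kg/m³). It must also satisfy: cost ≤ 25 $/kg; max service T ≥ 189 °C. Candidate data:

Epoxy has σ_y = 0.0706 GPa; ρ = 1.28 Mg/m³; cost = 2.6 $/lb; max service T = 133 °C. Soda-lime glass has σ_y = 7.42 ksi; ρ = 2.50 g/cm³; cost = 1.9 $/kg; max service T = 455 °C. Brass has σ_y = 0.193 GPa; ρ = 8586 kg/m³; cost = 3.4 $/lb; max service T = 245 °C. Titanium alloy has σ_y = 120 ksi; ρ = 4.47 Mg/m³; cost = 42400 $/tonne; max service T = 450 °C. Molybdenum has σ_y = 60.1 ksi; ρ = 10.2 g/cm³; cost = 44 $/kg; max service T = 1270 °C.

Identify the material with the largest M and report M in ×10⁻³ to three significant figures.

soda-lime glass, M = 5.51×10⁻³

Screen on constraints: cost ≤ 25 $/kg; max service T ≥ 189 °C. Survivors: soda-lime glass, brass.
Normalizing units and computing the index:
  soda-lime glass: σ_y = 51.16 MPa, ρ = 2500 kg/m³
  brass: σ_y = 193.0 MPa, ρ = 8586 kg/m³
  soda-lime glass: M = 5.51×10⁻³
  brass: M = 3.89×10⁻³
The maximum is for soda-lime glass.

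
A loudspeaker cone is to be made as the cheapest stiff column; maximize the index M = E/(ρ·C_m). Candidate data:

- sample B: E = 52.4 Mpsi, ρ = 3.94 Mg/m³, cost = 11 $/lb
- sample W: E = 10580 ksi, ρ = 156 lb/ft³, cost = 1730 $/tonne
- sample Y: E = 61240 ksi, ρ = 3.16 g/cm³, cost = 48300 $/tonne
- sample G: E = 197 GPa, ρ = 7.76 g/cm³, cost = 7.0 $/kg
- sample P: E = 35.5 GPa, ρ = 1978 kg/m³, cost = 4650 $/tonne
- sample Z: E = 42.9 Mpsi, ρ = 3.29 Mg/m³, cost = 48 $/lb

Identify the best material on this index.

sample W

After converting to SI:
  sample B: E = 361.3 GPa, ρ = 3940 kg/m³, cost = 24.25 $/kg
  sample W: E = 72.95 GPa, ρ = 2499 kg/m³, cost = 1.730 $/kg
  sample Y: E = 422.2 GPa, ρ = 3160 kg/m³, cost = 48.30 $/kg
  sample G: E = 197.0 GPa, ρ = 7760 kg/m³, cost = 7.000 $/kg
  sample P: E = 35.50 GPa, ρ = 1978 kg/m³, cost = 4.650 $/kg
  sample Z: E = 295.8 GPa, ρ = 3290 kg/m³, cost = 105.8 $/kg
  sample W: M = 16.9 MN·m per $
  sample P: M = 3.86 MN·m per $
  sample B: M = 3.78 MN·m per $
  sample G: M = 3.63 MN·m per $
  sample Y: M = 2.77 MN·m per $
  sample Z: M = 0.850 MN·m per $
Sample W has the largest M.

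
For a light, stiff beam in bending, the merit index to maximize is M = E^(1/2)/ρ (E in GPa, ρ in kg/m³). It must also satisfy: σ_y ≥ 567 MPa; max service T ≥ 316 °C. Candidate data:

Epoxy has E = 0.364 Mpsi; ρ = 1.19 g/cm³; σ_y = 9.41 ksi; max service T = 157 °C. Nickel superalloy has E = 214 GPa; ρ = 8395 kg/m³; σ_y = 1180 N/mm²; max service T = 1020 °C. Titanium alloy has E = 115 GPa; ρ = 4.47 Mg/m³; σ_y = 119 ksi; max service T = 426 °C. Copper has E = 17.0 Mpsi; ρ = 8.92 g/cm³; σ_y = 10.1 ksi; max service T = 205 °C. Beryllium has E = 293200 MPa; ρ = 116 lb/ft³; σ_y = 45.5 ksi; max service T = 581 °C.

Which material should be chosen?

Screen on constraints: σ_y ≥ 567 MPa; max service T ≥ 316 °C. Survivors: nickel superalloy, titanium alloy.
Normalizing units and computing the index:
  nickel superalloy: E = 214.0 GPa, ρ = 8395 kg/m³
  titanium alloy: E = 115.0 GPa, ρ = 4470 kg/m³
  titanium alloy: M = 2.40×10⁻³
  nickel superalloy: M = 1.74×10⁻³
Titanium alloy has the largest M.

titanium alloy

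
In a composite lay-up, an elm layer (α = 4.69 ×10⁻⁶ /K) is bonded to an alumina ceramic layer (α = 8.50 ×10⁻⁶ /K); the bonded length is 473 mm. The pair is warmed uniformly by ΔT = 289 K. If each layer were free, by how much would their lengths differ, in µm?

521 µm

Δα = |4.69 − 8.50|×10⁻⁶/K = 3.81×10⁻⁶/K.
ΔL_mismatch = Δα·L·ΔT = 3.81×10⁻⁶ × 473.0 mm × 289.0 K = 521 µm.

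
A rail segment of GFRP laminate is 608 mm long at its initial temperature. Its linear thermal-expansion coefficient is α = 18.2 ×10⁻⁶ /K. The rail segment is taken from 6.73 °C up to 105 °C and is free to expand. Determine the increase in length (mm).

1.09 mm

ΔT = 105 − 6.73 = 98.27 K.
ΔL = α·L₀·ΔT = 18.2×10⁻⁶ × 608 mm × 98.27 K = 1.09 mm.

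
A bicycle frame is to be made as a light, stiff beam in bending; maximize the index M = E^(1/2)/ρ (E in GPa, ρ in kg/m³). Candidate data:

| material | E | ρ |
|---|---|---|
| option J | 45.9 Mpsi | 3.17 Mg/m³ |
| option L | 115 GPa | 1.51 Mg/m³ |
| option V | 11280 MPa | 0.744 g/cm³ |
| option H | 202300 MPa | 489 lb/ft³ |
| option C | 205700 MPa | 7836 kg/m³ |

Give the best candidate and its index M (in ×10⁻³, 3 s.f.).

option L, M = 7.10×10⁻³

Putting every candidate on a common basis:
  option J: E = 316.5 GPa, ρ = 3170 kg/m³
  option L: E = 115.0 GPa, ρ = 1510 kg/m³
  option V: E = 11.28 GPa, ρ = 744.0 kg/m³
  option H: E = 202.3 GPa, ρ = 7833 kg/m³
  option C: E = 205.7 GPa, ρ = 7836 kg/m³
  option L: M = 7.10×10⁻³
  option J: M = 5.61×10⁻³
  option V: M = 4.51×10⁻³
  option C: M = 1.83×10⁻³
  option H: M = 1.82×10⁻³
Option L ranks first.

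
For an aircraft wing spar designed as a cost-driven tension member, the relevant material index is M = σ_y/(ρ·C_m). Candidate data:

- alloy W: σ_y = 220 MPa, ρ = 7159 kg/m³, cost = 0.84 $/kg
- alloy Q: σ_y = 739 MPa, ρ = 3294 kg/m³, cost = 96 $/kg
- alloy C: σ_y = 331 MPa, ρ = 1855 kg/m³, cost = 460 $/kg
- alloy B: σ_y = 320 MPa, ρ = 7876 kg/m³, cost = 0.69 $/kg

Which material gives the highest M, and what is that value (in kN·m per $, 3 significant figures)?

Evaluate M for each candidate:
  alloy B: M = 58.9 kN·m per $
  alloy W: M = 36.6 kN·m per $
  alloy Q: M = 2.34 kN·m per $
  alloy C: M = 0.388 kN·m per $
Alloy B has the largest M.

alloy B, M = 58.9 kN·m per $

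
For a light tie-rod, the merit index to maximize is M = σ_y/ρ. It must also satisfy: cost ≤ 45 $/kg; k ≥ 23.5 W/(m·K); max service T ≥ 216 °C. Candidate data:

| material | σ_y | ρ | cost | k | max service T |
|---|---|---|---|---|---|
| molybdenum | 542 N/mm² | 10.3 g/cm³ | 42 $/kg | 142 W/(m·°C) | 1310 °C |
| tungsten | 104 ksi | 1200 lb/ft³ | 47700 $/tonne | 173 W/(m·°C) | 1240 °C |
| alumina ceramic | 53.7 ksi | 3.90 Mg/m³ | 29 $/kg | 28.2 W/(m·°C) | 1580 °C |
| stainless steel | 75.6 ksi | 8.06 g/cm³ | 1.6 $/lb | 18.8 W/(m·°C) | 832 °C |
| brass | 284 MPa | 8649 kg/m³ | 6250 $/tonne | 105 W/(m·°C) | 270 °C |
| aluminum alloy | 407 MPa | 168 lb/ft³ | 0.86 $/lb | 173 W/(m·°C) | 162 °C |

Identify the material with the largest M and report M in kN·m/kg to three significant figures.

alumina ceramic, M = 94.9 kN·m/kg

Screen on constraints: cost ≤ 45 $/kg; k ≥ 23.5 W/(m·K); max service T ≥ 216 °C. Survivors: molybdenum, alumina ceramic, brass.
Normalizing units and computing the index:
  molybdenum: σ_y = 542.0 MPa, ρ = 10300 kg/m³
  alumina ceramic: σ_y = 370.2 MPa, ρ = 3900 kg/m³
  brass: σ_y = 284.0 MPa, ρ = 8649 kg/m³
  alumina ceramic: M = 94.9 kN·m/kg
  molybdenum: M = 52.6 kN·m/kg
  brass: M = 32.8 kN·m/kg
Alumina ceramic has the largest M.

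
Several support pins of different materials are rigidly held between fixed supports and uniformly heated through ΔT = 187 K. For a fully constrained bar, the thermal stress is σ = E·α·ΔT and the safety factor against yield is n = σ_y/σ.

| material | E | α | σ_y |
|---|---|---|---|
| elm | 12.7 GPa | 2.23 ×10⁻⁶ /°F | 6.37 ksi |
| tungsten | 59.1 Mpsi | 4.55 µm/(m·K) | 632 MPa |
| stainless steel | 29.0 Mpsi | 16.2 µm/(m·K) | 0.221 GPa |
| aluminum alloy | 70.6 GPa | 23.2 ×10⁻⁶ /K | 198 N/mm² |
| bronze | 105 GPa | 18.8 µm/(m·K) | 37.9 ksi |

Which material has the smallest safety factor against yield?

stainless steel

Converting E to GPa, α to ×10⁻⁶/K, σ_y to MPa, then σ and n for each:
  elm: E = 12.70, α = 4.01, σ_y = 43.92 → σ = 9.53 MPa, n = 4.61
  tungsten: E = 407.5, α = 4.55, σ_y = 632.0 → σ = 347 MPa, n = 1.82
  stainless steel: E = 199.9, α = 16.2, σ_y = 221.0 → σ = 606 MPa, n = 0.365
  aluminum alloy: E = 70.60, α = 23.2, σ_y = 198.0 → σ = 306 MPa, n = 0.646
  bronze: E = 105.0, α = 18.8, σ_y = 261.3 → σ = 369 MPa, n = 0.708
Stainless steel has the lowest safety factor, n = 0.365.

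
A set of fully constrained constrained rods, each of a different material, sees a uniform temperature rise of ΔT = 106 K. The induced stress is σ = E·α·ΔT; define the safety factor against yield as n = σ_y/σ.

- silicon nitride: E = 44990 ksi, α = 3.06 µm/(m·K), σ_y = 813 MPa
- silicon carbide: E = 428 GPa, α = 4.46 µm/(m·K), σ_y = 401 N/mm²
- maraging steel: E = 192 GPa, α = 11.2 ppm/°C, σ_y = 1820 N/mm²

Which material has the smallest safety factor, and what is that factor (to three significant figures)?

In consistent units (E in GPa, α in ×10⁻⁶/K, σ_y in MPa):
  silicon nitride: E = 310.2, α = 3.06, σ_y = 813.0 → σ = 101 MPa, n = 8.08
  silicon carbide: E = 428.0, α = 4.46, σ_y = 401.0 → σ = 202 MPa, n = 1.98
  maraging steel: E = 192.0, α = 11.2, σ_y = 1820 → σ = 228 MPa, n = 7.98
The minimum is silicon carbide at n = 1.98.

silicon carbide, n = 1.98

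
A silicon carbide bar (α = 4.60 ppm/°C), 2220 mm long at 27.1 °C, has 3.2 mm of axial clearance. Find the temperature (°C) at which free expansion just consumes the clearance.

340 °C

α·L₀·ΔT = 3.2 mm ⇒ ΔT = 3.2 / (4.60×10⁻⁶ × 2220.0) = 313.4 K.
T = 27.1 + 313.4 = 340.5 °C.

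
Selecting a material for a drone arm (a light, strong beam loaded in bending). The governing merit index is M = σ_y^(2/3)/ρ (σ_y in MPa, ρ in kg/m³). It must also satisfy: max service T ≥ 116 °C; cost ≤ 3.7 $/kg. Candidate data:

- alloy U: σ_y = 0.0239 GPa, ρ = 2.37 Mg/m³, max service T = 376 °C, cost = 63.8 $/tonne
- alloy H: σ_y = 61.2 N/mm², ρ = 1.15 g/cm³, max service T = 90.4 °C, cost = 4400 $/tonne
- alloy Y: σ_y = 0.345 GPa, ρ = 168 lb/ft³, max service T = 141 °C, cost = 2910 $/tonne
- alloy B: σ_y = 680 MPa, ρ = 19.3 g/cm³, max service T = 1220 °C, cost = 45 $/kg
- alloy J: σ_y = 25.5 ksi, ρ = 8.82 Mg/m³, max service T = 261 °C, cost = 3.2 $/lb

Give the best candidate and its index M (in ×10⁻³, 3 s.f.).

alloy Y, M = 18.3×10⁻³

Screen on constraints: max service T ≥ 116 °C; cost ≤ 3.7 $/kg. Survivors: alloy U, alloy Y.
After converting to SI:
  alloy U: σ_y = 23.90 MPa, ρ = 2370 kg/m³
  alloy Y: σ_y = 345.0 MPa, ρ = 2691 kg/m³
  alloy Y: M = 18.3×10⁻³
  alloy U: M = 3.50×10⁻³
Highest index: alloy Y.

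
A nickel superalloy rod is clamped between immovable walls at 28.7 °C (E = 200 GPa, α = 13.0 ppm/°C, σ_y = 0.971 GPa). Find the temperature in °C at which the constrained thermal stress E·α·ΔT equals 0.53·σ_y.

227 °C

σ_y = 0.971 GPa = 971.0 MPa.
E·α·ΔT = 514.6 MPa ⇒ ΔT = 514.6 / (200.0×10³ × 13.0×10⁻⁶) = 197.9 K.
T = 28.7 + 197.9 = 226.6 °C.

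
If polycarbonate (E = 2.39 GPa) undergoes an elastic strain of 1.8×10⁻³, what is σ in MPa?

σ = E·ε = 2390 MPa × 1.8×10⁻³ = 4.30 MPa.

4.30 MPa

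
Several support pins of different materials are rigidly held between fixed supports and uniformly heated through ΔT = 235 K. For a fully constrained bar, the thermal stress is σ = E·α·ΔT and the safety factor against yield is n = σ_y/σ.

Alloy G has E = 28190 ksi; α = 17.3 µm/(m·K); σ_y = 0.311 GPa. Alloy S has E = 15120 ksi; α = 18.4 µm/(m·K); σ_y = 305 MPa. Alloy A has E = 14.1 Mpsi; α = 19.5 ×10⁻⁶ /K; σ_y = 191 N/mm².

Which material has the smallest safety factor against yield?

alloy G

In consistent units (E in GPa, α in ×10⁻⁶/K, σ_y in MPa):
  alloy G: E = 194.4, α = 17.3, σ_y = 311.0 → σ = 790 MPa, n = 0.394
  alloy S: E = 104.2, α = 18.4, σ_y = 305.0 → σ = 451 MPa, n = 0.677
  alloy A: E = 97.22, α = 19.5, σ_y = 191.0 → σ = 445 MPa, n = 0.429
Alloy G has the lowest safety factor, n = 0.394.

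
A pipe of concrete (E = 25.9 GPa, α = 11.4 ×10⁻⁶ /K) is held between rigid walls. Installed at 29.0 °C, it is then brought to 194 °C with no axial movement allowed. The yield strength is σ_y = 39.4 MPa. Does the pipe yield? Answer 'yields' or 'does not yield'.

yields

ΔT = 165.0 K. Constrained thermal stress σ = E·α·ΔT = 25.90×10³ MPa × 11.4×10⁻⁶ × 165.0 = 48.7 MPa (compressive).
Compare to σ_y = 39.4 MPa: σ ≥ σ_y, so it yields.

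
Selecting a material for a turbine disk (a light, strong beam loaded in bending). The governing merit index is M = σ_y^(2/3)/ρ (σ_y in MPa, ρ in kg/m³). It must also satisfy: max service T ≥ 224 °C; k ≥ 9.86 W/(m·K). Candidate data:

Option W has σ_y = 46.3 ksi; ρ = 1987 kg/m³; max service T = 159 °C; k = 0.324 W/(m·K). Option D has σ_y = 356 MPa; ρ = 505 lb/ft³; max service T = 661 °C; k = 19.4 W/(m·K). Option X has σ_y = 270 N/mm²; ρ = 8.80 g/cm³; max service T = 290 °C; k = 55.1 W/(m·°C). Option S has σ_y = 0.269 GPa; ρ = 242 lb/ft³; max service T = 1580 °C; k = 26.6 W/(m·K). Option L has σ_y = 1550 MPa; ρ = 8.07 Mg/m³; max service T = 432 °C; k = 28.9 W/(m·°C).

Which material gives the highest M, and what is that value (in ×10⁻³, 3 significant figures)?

Screen on constraints: max service T ≥ 224 °C; k ≥ 9.86 W/(m·K). Survivors: option D, option X, option S, option L.
Normalizing units and computing the index:
  option D: σ_y = 356.0 MPa, ρ = 8089 kg/m³
  option X: σ_y = 270.0 MPa, ρ = 8800 kg/m³
  option S: σ_y = 269.0 MPa, ρ = 3876 kg/m³
  option L: σ_y = 1550 MPa, ρ = 8070 kg/m³
  option L: M = 16.6×10⁻³
  option S: M = 10.7×10⁻³
  option D: M = 6.21×10⁻³
  option X: M = 4.75×10⁻³
Highest index: option L.

option L, M = 16.6×10⁻³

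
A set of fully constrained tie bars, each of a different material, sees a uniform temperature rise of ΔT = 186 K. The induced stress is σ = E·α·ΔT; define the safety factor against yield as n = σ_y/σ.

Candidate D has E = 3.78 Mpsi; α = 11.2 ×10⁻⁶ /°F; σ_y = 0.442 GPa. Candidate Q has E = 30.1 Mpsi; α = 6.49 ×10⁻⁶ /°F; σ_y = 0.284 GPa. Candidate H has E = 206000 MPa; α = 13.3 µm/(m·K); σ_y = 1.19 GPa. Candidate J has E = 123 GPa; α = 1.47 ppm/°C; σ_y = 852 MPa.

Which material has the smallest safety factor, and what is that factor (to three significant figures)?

With everything in SI (GPa, ×10⁻⁶/K, MPa):
  candidate D: E = 26.06, α = 20.2, σ_y = 442.0 → σ = 97.7 MPa, n = 4.52
  candidate Q: E = 207.5, α = 11.7, σ_y = 284.0 → σ = 451 MPa, n = 0.630
  candidate H: E = 206.0, α = 13.3, σ_y = 1190 → σ = 510 MPa, n = 2.34
  candidate J: E = 123.0, α = 1.47, σ_y = 852.0 → σ = 33.6 MPa, n = 25.3
Smallest n: candidate Q with n = 0.630.

candidate Q, n = 0.630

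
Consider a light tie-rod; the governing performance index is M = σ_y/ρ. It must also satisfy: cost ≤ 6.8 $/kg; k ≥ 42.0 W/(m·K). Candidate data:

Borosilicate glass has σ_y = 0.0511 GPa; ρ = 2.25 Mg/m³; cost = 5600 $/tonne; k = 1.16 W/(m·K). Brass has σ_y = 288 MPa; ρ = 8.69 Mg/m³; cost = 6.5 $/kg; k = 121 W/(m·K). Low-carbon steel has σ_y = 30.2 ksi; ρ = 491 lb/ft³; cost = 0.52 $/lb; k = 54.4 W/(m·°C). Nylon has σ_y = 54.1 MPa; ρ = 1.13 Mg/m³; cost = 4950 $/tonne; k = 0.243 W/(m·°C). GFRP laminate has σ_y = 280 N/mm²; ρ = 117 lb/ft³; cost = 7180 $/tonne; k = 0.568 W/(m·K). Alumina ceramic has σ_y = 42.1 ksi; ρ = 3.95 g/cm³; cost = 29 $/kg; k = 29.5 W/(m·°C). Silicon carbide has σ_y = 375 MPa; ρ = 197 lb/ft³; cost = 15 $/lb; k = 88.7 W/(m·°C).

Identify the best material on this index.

Screen on constraints: cost ≤ 6.8 $/kg; k ≥ 42.0 W/(m·K). Survivors: brass, low-carbon steel.
After converting to SI:
  brass: σ_y = 288.0 MPa, ρ = 8690 kg/m³
  low-carbon steel: σ_y = 208.2 MPa, ρ = 7865 kg/m³
  brass: M = 33.1 kN·m/kg
  low-carbon steel: M = 26.5 kN·m/kg
Brass has the largest M.

brass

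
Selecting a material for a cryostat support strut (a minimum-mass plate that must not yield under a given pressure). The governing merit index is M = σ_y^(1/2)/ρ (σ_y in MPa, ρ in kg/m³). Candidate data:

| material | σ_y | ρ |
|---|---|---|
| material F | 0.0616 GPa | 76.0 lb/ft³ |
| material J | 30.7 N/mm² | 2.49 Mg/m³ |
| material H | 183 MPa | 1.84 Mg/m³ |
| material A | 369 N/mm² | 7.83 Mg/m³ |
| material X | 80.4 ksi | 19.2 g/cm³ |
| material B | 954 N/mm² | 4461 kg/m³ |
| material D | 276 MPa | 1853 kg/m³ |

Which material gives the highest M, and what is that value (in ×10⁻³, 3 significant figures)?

Putting every candidate on a common basis:
  material F: σ_y = 61.60 MPa, ρ = 1217 kg/m³
  material J: σ_y = 30.70 MPa, ρ = 2490 kg/m³
  material H: σ_y = 183.0 MPa, ρ = 1840 kg/m³
  material A: σ_y = 369.0 MPa, ρ = 7830 kg/m³
  material X: σ_y = 554.3 MPa, ρ = 19200 kg/m³
  material B: σ_y = 954.0 MPa, ρ = 4461 kg/m³
  material D: σ_y = 276.0 MPa, ρ = 1853 kg/m³
  material D: M = 8.97×10⁻³
  material H: M = 7.35×10⁻³
  material B: M = 6.92×10⁻³
  material F: M = 6.45×10⁻³
  material A: M = 2.45×10⁻³
  material J: M = 2.23×10⁻³
  material X: M = 1.23×10⁻³
Material D has the largest M.

material D, M = 8.97×10⁻³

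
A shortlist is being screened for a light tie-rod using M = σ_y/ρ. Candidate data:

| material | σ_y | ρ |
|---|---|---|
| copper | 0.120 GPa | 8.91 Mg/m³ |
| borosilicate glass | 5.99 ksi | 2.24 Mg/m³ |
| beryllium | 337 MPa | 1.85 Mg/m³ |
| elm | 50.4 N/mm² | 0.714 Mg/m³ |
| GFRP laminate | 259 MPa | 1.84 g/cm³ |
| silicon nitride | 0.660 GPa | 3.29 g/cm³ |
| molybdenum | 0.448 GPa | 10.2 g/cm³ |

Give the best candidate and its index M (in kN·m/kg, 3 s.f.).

silicon nitride, M = 201 kN·m/kg

Normalizing units and computing the index:
  copper: σ_y = 120.0 MPa, ρ = 8910 kg/m³
  borosilicate glass: σ_y = 41.30 MPa, ρ = 2240 kg/m³
  beryllium: σ_y = 337.0 MPa, ρ = 1850 kg/m³
  elm: σ_y = 50.40 MPa, ρ = 714.0 kg/m³
  GFRP laminate: σ_y = 259.0 MPa, ρ = 1840 kg/m³
  silicon nitride: σ_y = 660.0 MPa, ρ = 3290 kg/m³
  molybdenum: σ_y = 448.0 MPa, ρ = 10200 kg/m³
  silicon nitride: M = 201 kN·m/kg
  beryllium: M = 182 kN·m/kg
  GFRP laminate: M = 141 kN·m/kg
  elm: M = 70.6 kN·m/kg
  molybdenum: M = 43.9 kN·m/kg
  borosilicate glass: M = 18.4 kN·m/kg
  copper: M = 13.5 kN·m/kg
Silicon nitride has the largest M.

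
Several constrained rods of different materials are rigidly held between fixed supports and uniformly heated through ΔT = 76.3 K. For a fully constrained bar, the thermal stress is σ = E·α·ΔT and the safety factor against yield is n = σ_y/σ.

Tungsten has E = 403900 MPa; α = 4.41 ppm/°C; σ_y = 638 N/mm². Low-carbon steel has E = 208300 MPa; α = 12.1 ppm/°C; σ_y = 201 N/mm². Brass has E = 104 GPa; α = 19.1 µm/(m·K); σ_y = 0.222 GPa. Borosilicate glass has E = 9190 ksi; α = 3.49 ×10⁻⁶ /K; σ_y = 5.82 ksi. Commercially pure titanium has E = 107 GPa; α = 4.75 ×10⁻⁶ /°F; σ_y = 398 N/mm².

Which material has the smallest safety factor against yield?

low-carbon steel

Per material, after unit conversion:
  tungsten: E = 403.9, α = 4.41, σ_y = 638.0 → σ = 136 MPa, n = 4.69
  low-carbon steel: E = 208.3, α = 12.1, σ_y = 201.0 → σ = 192 MPa, n = 1.05
  brass: E = 104.0, α = 19.1, σ_y = 222.0 → σ = 152 MPa, n = 1.46
  borosilicate glass: E = 63.36, α = 3.49, σ_y = 40.13 → σ = 16.9 MPa, n = 2.38
  commercially pure titanium: E = 107.0, α = 8.55, σ_y = 398.0 → σ = 69.8 MPa, n = 5.70
Smallest n: low-carbon steel with n = 1.05.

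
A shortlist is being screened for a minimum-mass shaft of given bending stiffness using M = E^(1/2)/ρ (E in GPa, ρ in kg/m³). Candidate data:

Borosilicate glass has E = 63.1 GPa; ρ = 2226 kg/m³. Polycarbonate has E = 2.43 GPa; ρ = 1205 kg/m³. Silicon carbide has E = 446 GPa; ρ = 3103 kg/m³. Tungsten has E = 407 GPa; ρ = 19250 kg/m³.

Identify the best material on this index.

Per-candidate index values:
  silicon carbide: M = 6.81×10⁻³
  borosilicate glass: M = 3.57×10⁻³
  polycarbonate: M = 1.29×10⁻³
  tungsten: M = 1.05×10⁻³
The maximum is for silicon carbide.

silicon carbide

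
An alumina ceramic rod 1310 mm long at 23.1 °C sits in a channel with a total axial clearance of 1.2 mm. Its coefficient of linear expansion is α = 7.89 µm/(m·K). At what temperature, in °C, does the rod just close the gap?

139 °C

α·L₀·ΔT = 1.2 mm ⇒ ΔT = 1.2 / (7.89×10⁻⁶ × 1310.0) = 116.1 K.
T = 23.1 + 116.1 = 139.2 °C.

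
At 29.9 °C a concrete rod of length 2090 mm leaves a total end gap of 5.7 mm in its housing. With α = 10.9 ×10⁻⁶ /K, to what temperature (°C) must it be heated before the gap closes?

α·L₀·ΔT = 5.7 mm ⇒ ΔT = 5.7 / (10.9×10⁻⁶ × 2090.0) = 250.2 K.
T = 29.9 + 250.2 = 280.1 °C.

280 °C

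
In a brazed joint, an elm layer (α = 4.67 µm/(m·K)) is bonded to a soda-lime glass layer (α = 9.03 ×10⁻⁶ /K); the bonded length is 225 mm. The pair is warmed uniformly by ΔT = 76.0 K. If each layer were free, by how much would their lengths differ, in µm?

74.6 µm

Δα = |4.67 − 9.03|×10⁻⁶/K = 4.36×10⁻⁶/K.
ΔL_mismatch = Δα·L·ΔT = 4.36×10⁻⁶ × 225.0 mm × 76.0 K = 74.6 µm.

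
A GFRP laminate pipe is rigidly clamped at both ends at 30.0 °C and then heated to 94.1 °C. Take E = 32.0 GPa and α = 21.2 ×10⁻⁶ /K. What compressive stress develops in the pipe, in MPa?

ΔT = 64.10 K. Constrained thermal stress σ = E·α·ΔT = 32.00×10³ MPa × 21.2×10⁻⁶ × 64.10 = 43.5 MPa (compressive).

43.5 MPa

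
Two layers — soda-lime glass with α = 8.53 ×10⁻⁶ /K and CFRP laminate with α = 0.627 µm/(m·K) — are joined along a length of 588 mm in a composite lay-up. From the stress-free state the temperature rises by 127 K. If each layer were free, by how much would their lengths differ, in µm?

590 µm

Δα = |8.53 − 0.627|×10⁻⁶/K = 7.90×10⁻⁶/K.
ΔL_mismatch = Δα·L·ΔT = 7.90×10⁻⁶ × 588.0 mm × 127.0 K = 590 µm.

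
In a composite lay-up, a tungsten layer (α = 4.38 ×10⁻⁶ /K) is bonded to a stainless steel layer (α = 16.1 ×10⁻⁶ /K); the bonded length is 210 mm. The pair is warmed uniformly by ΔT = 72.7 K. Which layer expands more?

α(tungsten) = 4.38×10⁻⁶/K vs α(stainless steel) = 16.1×10⁻⁶/K.
Higher α expands more for the same ΔT: stainless steel.

stainless steel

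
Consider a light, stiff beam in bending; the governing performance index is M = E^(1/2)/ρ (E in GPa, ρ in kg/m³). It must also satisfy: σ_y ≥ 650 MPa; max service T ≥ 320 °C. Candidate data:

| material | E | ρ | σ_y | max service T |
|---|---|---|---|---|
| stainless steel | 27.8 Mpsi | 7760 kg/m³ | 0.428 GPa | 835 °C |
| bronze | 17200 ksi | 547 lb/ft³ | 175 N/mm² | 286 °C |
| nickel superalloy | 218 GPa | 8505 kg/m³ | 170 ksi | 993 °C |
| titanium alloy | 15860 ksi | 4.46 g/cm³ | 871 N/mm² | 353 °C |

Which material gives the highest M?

Screen on constraints: σ_y ≥ 650 MPa; max service T ≥ 320 °C. Survivors: nickel superalloy, titanium alloy.
Putting every candidate on a common basis:
  nickel superalloy: E = 218.0 GPa, ρ = 8505 kg/m³
  titanium alloy: E = 109.4 GPa, ρ = 4460 kg/m³
  titanium alloy: M = 2.34×10⁻³
  nickel superalloy: M = 1.74×10⁻³
The maximum is for titanium alloy.

titanium alloy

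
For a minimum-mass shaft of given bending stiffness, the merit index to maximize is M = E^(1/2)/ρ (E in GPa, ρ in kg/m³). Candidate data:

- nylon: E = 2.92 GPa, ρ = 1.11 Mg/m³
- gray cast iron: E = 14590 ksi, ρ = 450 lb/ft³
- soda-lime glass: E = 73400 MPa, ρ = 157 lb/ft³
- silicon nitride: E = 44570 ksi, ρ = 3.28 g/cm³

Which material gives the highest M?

silicon nitride

Normalizing units and computing the index:
  nylon: E = 2.920 GPa, ρ = 1110 kg/m³
  gray cast iron: E = 100.6 GPa, ρ = 7208 kg/m³
  soda-lime glass: E = 73.40 GPa, ρ = 2515 kg/m³
  silicon nitride: E = 307.3 GPa, ρ = 3280 kg/m³
  silicon nitride: M = 5.34×10⁻³
  soda-lime glass: M = 3.41×10⁻³
  nylon: M = 1.54×10⁻³
  gray cast iron: M = 1.39×10⁻³
Silicon nitride ranks first.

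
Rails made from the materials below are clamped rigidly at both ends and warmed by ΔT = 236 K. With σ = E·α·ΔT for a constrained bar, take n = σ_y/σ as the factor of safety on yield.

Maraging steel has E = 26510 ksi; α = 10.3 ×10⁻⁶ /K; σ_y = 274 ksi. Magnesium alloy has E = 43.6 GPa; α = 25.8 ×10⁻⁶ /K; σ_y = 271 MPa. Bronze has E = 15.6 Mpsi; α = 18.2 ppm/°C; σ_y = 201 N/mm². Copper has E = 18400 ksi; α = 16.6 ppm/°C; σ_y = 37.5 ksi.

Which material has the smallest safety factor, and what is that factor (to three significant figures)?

bronze, n = 0.435

In consistent units (E in GPa, α in ×10⁻⁶/K, σ_y in MPa):
  maraging steel: E = 182.8, α = 10.3, σ_y = 1889 → σ = 444 MPa, n = 4.25
  magnesium alloy: E = 43.60, α = 25.8, σ_y = 271.0 → σ = 265 MPa, n = 1.02
  bronze: E = 107.6, α = 18.2, σ_y = 201.0 → σ = 462 MPa, n = 0.435
  copper: E = 126.9, α = 16.6, σ_y = 258.6 → σ = 497 MPa, n = 0.520
The minimum is bronze at n = 0.435.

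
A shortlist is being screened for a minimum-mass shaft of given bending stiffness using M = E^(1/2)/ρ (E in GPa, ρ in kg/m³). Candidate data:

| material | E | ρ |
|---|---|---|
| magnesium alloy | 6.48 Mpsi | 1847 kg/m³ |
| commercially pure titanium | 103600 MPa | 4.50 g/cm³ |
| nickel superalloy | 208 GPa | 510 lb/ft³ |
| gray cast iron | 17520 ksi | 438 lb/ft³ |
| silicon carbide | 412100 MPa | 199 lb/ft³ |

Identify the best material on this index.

Putting every candidate on a common basis:
  magnesium alloy: E = 44.68 GPa, ρ = 1847 kg/m³
  commercially pure titanium: E = 103.6 GPa, ρ = 4500 kg/m³
  nickel superalloy: E = 208.0 GPa, ρ = 8169 kg/m³
  gray cast iron: E = 120.8 GPa, ρ = 7016 kg/m³
  silicon carbide: E = 412.1 GPa, ρ = 3188 kg/m³
  silicon carbide: M = 6.37×10⁻³
  magnesium alloy: M = 3.62×10⁻³
  commercially pure titanium: M = 2.26×10⁻³
  nickel superalloy: M = 1.77×10⁻³
  gray cast iron: M = 1.57×10⁻³
Highest index: silicon carbide.

silicon carbide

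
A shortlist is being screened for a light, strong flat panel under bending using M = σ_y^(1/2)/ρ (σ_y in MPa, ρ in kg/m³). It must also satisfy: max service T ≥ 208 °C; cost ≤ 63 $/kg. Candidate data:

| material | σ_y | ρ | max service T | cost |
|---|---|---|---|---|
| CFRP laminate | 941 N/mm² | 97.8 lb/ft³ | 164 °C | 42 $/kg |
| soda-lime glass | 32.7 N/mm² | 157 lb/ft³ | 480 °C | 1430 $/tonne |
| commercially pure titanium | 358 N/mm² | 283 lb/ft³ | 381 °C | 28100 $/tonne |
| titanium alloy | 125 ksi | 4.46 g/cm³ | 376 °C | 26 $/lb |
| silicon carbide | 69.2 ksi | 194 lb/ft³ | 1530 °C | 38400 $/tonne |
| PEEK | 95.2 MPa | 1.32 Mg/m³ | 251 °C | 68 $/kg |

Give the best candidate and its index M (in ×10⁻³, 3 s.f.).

silicon carbide, M = 7.03×10⁻³

Screen on constraints: max service T ≥ 208 °C; cost ≤ 63 $/kg. Survivors: soda-lime glass, commercially pure titanium, titanium alloy, silicon carbide.
Convert each candidate to consistent units, then evaluate M:
  soda-lime glass: σ_y = 32.70 MPa, ρ = 2515 kg/m³
  commercially pure titanium: σ_y = 358.0 MPa, ρ = 4533 kg/m³
  titanium alloy: σ_y = 861.8 MPa, ρ = 4460 kg/m³
  silicon carbide: σ_y = 477.1 MPa, ρ = 3108 kg/m³
  silicon carbide: M = 7.03×10⁻³
  titanium alloy: M = 6.58×10⁻³
  commercially pure titanium: M = 4.17×10⁻³
  soda-lime glass: M = 2.27×10⁻³
Silicon carbide ranks first.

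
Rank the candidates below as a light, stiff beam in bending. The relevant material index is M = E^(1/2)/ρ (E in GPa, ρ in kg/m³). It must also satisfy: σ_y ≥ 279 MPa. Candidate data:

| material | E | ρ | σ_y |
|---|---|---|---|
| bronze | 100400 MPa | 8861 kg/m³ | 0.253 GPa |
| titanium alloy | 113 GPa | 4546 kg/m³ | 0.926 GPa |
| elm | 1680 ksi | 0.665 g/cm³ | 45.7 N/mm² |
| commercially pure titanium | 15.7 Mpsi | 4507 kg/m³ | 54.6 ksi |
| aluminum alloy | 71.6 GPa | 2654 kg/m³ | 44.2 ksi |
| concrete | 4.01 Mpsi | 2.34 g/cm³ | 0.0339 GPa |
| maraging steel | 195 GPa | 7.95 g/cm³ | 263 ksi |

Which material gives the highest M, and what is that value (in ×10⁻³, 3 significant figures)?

aluminum alloy, M = 3.19×10⁻³

Screen on constraints: σ_y ≥ 279 MPa. Survivors: titanium alloy, commercially pure titanium, aluminum alloy, maraging steel.
Putting every candidate on a common basis:
  titanium alloy: E = 113.0 GPa, ρ = 4546 kg/m³
  commercially pure titanium: E = 108.2 GPa, ρ = 4507 kg/m³
  aluminum alloy: E = 71.60 GPa, ρ = 2654 kg/m³
  maraging steel: E = 195.0 GPa, ρ = 7950 kg/m³
  aluminum alloy: M = 3.19×10⁻³
  titanium alloy: M = 2.34×10⁻³
  commercially pure titanium: M = 2.31×10⁻³
  maraging steel: M = 1.76×10⁻³
Aluminum alloy has the largest M.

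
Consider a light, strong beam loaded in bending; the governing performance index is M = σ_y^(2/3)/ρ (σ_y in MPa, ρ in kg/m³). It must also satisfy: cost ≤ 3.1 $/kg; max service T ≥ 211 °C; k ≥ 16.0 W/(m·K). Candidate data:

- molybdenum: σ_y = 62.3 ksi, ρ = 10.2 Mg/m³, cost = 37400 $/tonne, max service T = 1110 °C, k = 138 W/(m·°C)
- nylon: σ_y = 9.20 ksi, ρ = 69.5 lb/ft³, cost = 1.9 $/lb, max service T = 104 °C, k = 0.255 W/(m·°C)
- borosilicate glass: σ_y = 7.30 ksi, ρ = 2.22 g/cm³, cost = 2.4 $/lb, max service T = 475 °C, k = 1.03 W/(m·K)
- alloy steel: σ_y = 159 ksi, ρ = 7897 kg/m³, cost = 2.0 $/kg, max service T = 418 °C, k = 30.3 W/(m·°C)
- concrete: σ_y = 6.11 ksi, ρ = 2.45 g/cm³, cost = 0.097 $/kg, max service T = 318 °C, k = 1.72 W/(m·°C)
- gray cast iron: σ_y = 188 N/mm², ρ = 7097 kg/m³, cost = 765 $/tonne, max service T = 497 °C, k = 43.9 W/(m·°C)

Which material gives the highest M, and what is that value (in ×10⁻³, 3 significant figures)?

Screen on constraints: cost ≤ 3.1 $/kg; max service T ≥ 211 °C; k ≥ 16.0 W/(m·K). Survivors: alloy steel, gray cast iron.
In SI units:
  alloy steel: σ_y = 1096 MPa, ρ = 7897 kg/m³
  gray cast iron: σ_y = 188.0 MPa, ρ = 7097 kg/m³
  alloy steel: M = 13.5×10⁻³
  gray cast iron: M = 4.62×10⁻³
Alloy steel ranks first.

alloy steel, M = 13.5×10⁻³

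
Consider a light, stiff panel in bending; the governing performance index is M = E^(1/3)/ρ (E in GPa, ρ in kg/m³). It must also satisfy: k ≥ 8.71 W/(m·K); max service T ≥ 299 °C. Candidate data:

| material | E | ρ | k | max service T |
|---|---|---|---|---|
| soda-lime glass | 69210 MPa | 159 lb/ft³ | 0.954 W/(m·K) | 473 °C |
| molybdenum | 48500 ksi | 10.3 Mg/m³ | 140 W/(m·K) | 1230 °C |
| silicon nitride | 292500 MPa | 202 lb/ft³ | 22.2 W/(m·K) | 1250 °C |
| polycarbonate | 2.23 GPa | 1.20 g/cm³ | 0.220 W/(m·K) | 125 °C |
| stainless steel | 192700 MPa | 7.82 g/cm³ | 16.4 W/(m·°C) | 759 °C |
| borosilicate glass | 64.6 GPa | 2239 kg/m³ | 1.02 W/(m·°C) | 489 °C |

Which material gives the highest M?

silicon nitride

Screen on constraints: k ≥ 8.71 W/(m·K); max service T ≥ 299 °C. Survivors: molybdenum, silicon nitride, stainless steel.
In SI units:
  molybdenum: E = 334.4 GPa, ρ = 10300 kg/m³
  silicon nitride: E = 292.5 GPa, ρ = 3236 kg/m³
  stainless steel: E = 192.7 GPa, ρ = 7820 kg/m³
  silicon nitride: M = 2.05×10⁻³
  stainless steel: M = 0.739×10⁻³
  molybdenum: M = 0.674×10⁻³
Silicon nitride has the largest M.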